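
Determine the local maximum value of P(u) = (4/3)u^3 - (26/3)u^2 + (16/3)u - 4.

-254/81

P'(u) = 4u^2 - (52/3)u + 16/3. Setting P'(u) = 0 gives u ∈ {1/3, 4}.
P''(u) = 8u - 52/3. P''(1/3) = -44/3 < 0 ⇒ local maximum; P''(4) = 44/3 > 0 ⇒ local minimum.
The local maximum is P(1/3) = -254/81.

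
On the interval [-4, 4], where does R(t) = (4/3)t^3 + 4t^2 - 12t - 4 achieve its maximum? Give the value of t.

The derivative is 4t^2 + 8t - 12, which vanishes at t = -3 and t = 1.
Evaluating at the critical points and endpoints: R(-4) = 68/3; R(-3) = 32; R(1) = -32/3; R(4) = 292/3.
Hence the absolute maximum is 292/3 at t = 4.

4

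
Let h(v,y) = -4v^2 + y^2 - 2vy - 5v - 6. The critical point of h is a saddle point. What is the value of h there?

∂h/∂v = -8v - 2y - 5 = 0 and ∂h/∂y = -2v + 2y = 0, so (v, y) = (-1/2, -1/2).
The Hessian has h_{vv} = -8, h_{yy} = 2, h_{vy} = -2, giving D = -20 < 0, so the point is a saddle point.
h(-1/2, -1/2) = -19/4.

-19/4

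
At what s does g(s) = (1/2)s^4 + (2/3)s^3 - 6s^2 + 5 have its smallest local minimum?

-3

g'(s) = 2s^3 + 2s^2 - 12s. Setting g'(s) = 0 gives s ∈ {-3, 0, 2}.
g''(s) = 6s^2 + 4s - 12. g''(-3) = 30 > 0 ⇒ local minimum; g''(0) = -12 < 0 ⇒ local maximum; g''(2) = 20 > 0 ⇒ local minimum.
Thus g has its smallest local minimum at s = -3, with value -53/2.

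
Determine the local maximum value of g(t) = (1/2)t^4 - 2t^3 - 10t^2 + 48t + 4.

g'(t) = 2t^3 - 6t^2 - 20t + 48 = 0 at t = -3, 2, 4.
g''(t) = 6t^2 - 12t - 20. g''(-3) = 70 > 0 ⇒ local minimum; g''(2) = -20 < 0 ⇒ local maximum; g''(4) = 28 > 0 ⇒ local minimum.
So the local maximum value is g(2) = 52.

52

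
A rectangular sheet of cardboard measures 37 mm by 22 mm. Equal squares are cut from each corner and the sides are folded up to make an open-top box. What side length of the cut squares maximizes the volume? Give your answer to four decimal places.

4.4611

With cut size x, the volume is V(x) = x(37 − 2x)(22 − 2x) for 0 < x < 11.
V'(x) = 12x^2 − 236x + 814. Setting V'(x) = 0 gives x ≈ 4.4611 (the root in (0, 11)).
V''(x) = 24x − 236 is negative there, so this is the maximum; V ≈ 1638.0974.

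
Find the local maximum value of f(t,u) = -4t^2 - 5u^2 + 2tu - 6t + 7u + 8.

∂f/∂t = -8t + 2u - 6 = 0 and ∂f/∂u = 2t - 10u + 7 = 0, so (t, u) = (-23/38, 11/19).
The Hessian has f_{tt} = -8, f_{uu} = -10, f_{tu} = 2, giving D = 76 > 0 with f_{tt} < 0, so the point is a local maximum.
f(-23/38, 11/19) = 225/19.

225/19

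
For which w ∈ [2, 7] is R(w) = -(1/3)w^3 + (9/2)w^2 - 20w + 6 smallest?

7

R'(w) = -w^2 + 9w - 20, which vanishes at w = 4 and w = 5.
Evaluating at the critical points and endpoints: R(2) = -56/3, R(4) = -70/3, R(5) = -139/6, R(7) = -167/6.
The minimum over the interval is -167/6, attained at w = 7.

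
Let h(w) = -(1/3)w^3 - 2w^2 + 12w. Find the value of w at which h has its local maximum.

h'(w) = -w^2 - 4w + 12 = 0 at w = -6, 2.
h''(w) = -2w - 4. h''(-6) = 8 > 0 ⇒ local minimum; h''(2) = -8 < 0 ⇒ local maximum.
The local maximum is h(2) = 40/3.

2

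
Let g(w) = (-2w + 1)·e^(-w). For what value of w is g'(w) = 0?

3/2

g'(w) = (-2)·e^(-w) + (-2w + 1)·(-1)·e^(-w) = (2w - 3)·e^(-w). Since e^(-w) > 0, the only critical point is w = 3/2.
g''(3/2) has the same sign as 2 > 0, so this is a local minimum.
g(3/2) = (-2)·e^(-3/2) ≈ -0.4463.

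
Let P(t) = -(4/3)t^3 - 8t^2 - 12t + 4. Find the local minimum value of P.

P'(t) = -4t^2 - 16t - 12 = 0 at t = -3, -1.
Since P''(t) = -8t - 16, we get P''(-3) = 8 > 0 ⇒ local minimum; P''(-1) = -8 < 0 ⇒ local maximum.
Thus P has its local minimum at t = -3, with value 4.

4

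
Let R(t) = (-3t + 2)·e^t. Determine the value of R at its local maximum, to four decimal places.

By the product rule, R'(t) = (-3t - 1)·e^t. Since e^t > 0, the only critical point is t = -1/3.
R''(-1/3) has the same sign as -3 < 0, so this is a local maximum.
R(-1/3) = (3)·e^(-1/3) ≈ 2.1496.

2.1496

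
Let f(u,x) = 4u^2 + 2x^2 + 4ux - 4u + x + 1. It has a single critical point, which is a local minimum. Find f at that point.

-9/4

∂f/∂u = 8u + 4x - 4 = 0 and ∂f/∂x = 4u + 4x + 1 = 0, so (u, x) = (5/4, -3/2).
The Hessian has f_{uu} = 8, f_{xx} = 4, f_{ux} = 4, giving D = 16 > 0 with f_{uu} > 0, so the point is a local minimum.
f(5/4, -3/2) = -9/4.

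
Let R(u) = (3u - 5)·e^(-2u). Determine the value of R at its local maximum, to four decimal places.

0.0197

Differentiating with the product rule gives R'(u) = (-6u + 13)·e^(-2u). Since e^(-2u) > 0, the only critical point is u = 13/6.
R''(13/6) has the same sign as -6 < 0, so this is a local maximum.
R(13/6) = (3/2)·e^(-13/3) ≈ 0.0197.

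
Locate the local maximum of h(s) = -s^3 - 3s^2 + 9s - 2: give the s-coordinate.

Critical points: h'(s) = -3s^2 - 6s + 9 vanishes at s = -3, 1.
Second-derivative test with h''(s) = -6s - 6: h''(-3) = 12 > 0 ⇒ local minimum; h''(1) = -12 < 0 ⇒ local maximum.
Thus h has its local maximum at s = 1, with value 3.

1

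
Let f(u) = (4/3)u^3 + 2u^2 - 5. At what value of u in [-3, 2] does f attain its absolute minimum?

The derivative is 4u^2 + 4u, which vanishes at u = -1 and u = 0.
Evaluating at the critical points and endpoints: f(-3) = -23, f(-1) = -13/3, f(0) = -5, f(2) = 41/3.
Hence the absolute minimum is -23 at u = -3.

-3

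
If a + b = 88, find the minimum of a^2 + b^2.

3872

With a + b = 88, a^2 + b^2 = a^2 + (88 − a)^2.
The derivative 2a − 2(88 − a) = 4a − 176 vanishes at a = 44; second derivative 4 > 0, a minimum.
The minimum is 2·(44)^2 = 3872.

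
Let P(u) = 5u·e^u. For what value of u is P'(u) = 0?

-1

P'(u) = 5·e^u + (5u)·1·e^u = (5u + 5)·e^u. Since e^u > 0, the only critical point is u = -1.
P''(-1) has the same sign as 5 > 0, so this is a local minimum.
P(-1) = (-5)·e^(-1) ≈ -1.8394.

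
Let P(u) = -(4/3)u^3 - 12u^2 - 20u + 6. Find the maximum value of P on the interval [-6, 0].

46/3

P'(u) = -4u^2 - 24u - 20, which vanishes at u = -5 and u = -1.
Evaluating at the critical points and endpoints: P(-6) = -18, P(-5) = -82/3, P(-1) = 46/3, P(0) = 6.
So the maximum is P(-1) = 46/3.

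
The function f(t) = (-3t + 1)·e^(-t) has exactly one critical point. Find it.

By the product rule, f'(t) = (3t - 4)·e^(-t). Since e^(-t) > 0, the only critical point is t = 4/3.
f''(4/3) has the same sign as 3 > 0, so this is a local minimum.
f(4/3) = (-3)·e^(-4/3) ≈ -0.7908.

4/3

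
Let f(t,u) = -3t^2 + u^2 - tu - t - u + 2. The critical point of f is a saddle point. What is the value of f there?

∂f/∂t = -6t - u - 1 = 0 and ∂f/∂u = -t + 2u - 1 = 0, so (t, u) = (-3/13, 5/13).
The Hessian has f_{tt} = -6, f_{uu} = 2, f_{tu} = -1, giving D = -13 < 0, so the point is a saddle point.
f(-3/13, 5/13) = 25/13.

25/13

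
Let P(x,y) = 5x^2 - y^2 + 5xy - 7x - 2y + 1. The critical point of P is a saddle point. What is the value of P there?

∂P/∂x = 10x + 5y - 7 = 0 and ∂P/∂y = 5x - 2y - 2 = 0, so (x, y) = (8/15, 1/3).
The Hessian has P_{xx} = 10, P_{yy} = -2, P_{xy} = 5, giving D = -45 < 0, so the point is a saddle point.
P(8/15, 1/3) = -6/5.

-6/5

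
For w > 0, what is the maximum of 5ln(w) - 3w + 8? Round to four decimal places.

g'(w) = 5/w − 3 = 0 gives w = 5/3.
g''(w) = -5/w², which is negative for w > 0, so this is a local maximum.
g(5/3) = 5·ln(5/3) - 5 + 8 ≈ 5.5541.

5.5541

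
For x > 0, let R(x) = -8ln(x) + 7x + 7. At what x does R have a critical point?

8/7

R'(x) = -8/x + 7 = 0 gives x = 8/7.
R''(x) = 8/x², which is positive for x > 0, so this is a local minimum.
R(8/7) = -8·ln(8/7) + 8 + 7 ≈ 13.9317.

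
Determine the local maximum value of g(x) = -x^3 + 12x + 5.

g'(x) = -3x^2 + 12 = 0 at x = -2, 2.
Since g''(x) = -6x, we get g''(-2) = 12 > 0 ⇒ local minimum; g''(2) = -12 < 0 ⇒ local maximum.
So the local maximum value is g(2) = 21.

21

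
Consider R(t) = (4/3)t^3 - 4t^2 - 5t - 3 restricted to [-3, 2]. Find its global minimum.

Differentiating, R'(t) = 4t^2 - 8t - 5; whose only zero in [-3, 2] is t = -1/2.
Candidates: R(-3) = -60,  R(-1/2) = -5/3,  R(2) = -55/3.
So the minimum is R(-3) = -60.

-60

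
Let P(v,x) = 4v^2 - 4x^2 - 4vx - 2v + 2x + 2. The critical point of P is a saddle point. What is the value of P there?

∂P/∂v = 8v - 4x - 2 = 0 and ∂P/∂x = -4v - 8x + 2 = 0, so (v, x) = (3/10, 1/10).
The Hessian has P_{vv} = 8, P_{xx} = -8, P_{vx} = -4, giving D = -80 < 0, so the point is a saddle point.
P(3/10, 1/10) = 9/5.

9/5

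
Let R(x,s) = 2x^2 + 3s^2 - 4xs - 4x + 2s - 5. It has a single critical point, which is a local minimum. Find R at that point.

∂R/∂x = 4x - 4s - 4 = 0 and ∂R/∂s = -4x + 6s + 2 = 0, so (x, s) = (2, 1).
The Hessian has R_{xx} = 4, R_{ss} = 6, R_{xs} = -4, giving D = 8 > 0 with R_{xx} > 0, so the point is a local minimum.
R(2, 1) = -8.

-8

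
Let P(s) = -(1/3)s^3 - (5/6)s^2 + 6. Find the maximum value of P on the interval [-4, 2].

14

The derivative is -s^2 - (5/3)s, which vanishes at s = -5/3 and s = 0.
Compare values at every candidate in [-4, 2]: P(-4) = 14,  P(-5/3) = 847/162,  P(0) = 6,  P(2) = 0.
Hence the absolute maximum is 14 at s = -4.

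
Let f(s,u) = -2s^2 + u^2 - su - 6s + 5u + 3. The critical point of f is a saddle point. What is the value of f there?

∂f/∂s = -4s - u - 6 = 0 and ∂f/∂u = -s + 2u + 5 = 0, so (s, u) = (-7/9, -26/9).
The Hessian has f_{ss} = -4, f_{uu} = 2, f_{su} = -1, giving D = -9 < 0, so the point is a saddle point.
f(-7/9, -26/9) = -17/9.

-17/9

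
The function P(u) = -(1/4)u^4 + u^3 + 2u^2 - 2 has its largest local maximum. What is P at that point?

30

P'(u) = -u^3 + 3u^2 + 4u. Setting P'(u) = 0 gives u ∈ {-1, 0, 4}.
Second-derivative test with P''(u) = -3u^2 + 6u + 4: P''(-1) = -5 < 0 ⇒ local maximum; P''(0) = 4 > 0 ⇒ local minimum; P''(4) = -20 < 0 ⇒ local maximum.
The largest local maximum is P(4) = 30.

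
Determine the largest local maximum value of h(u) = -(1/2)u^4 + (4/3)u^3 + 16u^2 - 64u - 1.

Critical points: h'(u) = -2u^3 + 4u^2 + 32u - 64 vanishes at u = -4, 2, 4.
Since h''(u) = -6u^2 + 8u + 32, we get h''(-4) = -96 < 0 ⇒ local maximum; h''(2) = 24 > 0 ⇒ local minimum; h''(4) = -32 < 0 ⇒ local maximum.
So the largest local maximum value is h(-4) = 893/3.

893/3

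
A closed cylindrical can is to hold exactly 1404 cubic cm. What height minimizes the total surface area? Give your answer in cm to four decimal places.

With radius r and height h, πr²h = 1404 so h = 1404/(πr²), and S(r) = 2πr² + 2πrh = 2πr² + 2·1404/r.
S'(r) = 4πr − 2·1404/r² = 0 ⇒ r³ = 1404/(2π), so r ≈ 6.0682 and h = 2r ≈ 12.1365.
S''(r) = 4π + 4·1404/r³ > 0, so this is the minimum; S ≈ 694.1062.

12.1365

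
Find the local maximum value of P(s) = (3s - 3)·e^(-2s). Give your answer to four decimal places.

0.0747

P'(s) = 3·e^(-2s) + (3s - 3)·(-2)·e^(-2s) = (-6s + 9)·e^(-2s). Since e^(-2s) > 0, the only critical point is s = 3/2.
P''(3/2) has the same sign as -6 < 0, so this is a local maximum.
P(3/2) = (3/2)·e^(-3) ≈ 0.0747.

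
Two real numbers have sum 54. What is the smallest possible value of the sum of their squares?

1458

With a + b = 54, a^2 + b^2 = a^2 + (54 − a)^2.
The derivative 2a − 2(54 − a) = 4a − 108 vanishes at a = 27; second derivative 4 > 0, a minimum.
The minimum is 2·(27)^2 = 1458.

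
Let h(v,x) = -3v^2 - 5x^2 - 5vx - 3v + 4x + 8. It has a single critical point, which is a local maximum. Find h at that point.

433/35

∂h/∂v = -6v - 5x - 3 = 0 and ∂h/∂x = -5v - 10x + 4 = 0, so (v, x) = (-10/7, 39/35).
The Hessian has h_{vv} = -6, h_{xx} = -10, h_{vx} = -5, giving D = 35 > 0 with h_{vv} < 0, so the point is a local maximum.
h(-10/7, 39/35) = 433/35.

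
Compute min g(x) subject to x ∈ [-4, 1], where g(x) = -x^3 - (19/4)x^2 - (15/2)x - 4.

The derivative is -3x^2 - (19/2)x - 15/2, which vanishes at x = -5/3 and x = -3/2.
Compare values at every candidate in [-4, 1]: g(-4) = 14, g(-5/3) = -7/108, g(-3/2) = -1/16, g(1) = -69/4.
So the minimum is g(1) = -69/4.

-69/4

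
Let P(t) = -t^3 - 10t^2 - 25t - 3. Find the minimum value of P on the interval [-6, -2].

P'(t) = -3t^2 - 20t - 25, whose only zero in [-6, -2] is t = -5.
Candidates: P(-6) = 3, P(-5) = -3, P(-2) = 15.
The minimum over the interval is -3, attained at t = -5.

-3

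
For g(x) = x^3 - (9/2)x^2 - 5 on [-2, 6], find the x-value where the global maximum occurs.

g'(x) = 3x^2 - 9x, which vanishes at x = 0 and x = 3.
Evaluating at the critical points and endpoints: g(-2) = -31; g(0) = -5; g(3) = -37/2; g(6) = 49.
The maximum over the interval is 49, attained at x = 6.

6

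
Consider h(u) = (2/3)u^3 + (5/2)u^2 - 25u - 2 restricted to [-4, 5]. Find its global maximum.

h'(u) = 2u^2 + 5u - 25, whose only zero in [-4, 5] is u = 5/2.
Compare values at every candidate in [-4, 5]: h(-4) = 286/3; h(5/2) = -923/24; h(5) = 113/6.
The maximum over the interval is 286/3, attained at u = -4.

286/3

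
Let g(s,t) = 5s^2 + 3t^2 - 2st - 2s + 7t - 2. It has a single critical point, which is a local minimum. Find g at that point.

∂g/∂s = 10s - 2t - 2 = 0 and ∂g/∂t = -2s + 6t + 7 = 0, so (s, t) = (-1/28, -33/28).
The Hessian has g_{ss} = 10, g_{tt} = 6, g_{st} = -2, giving D = 56 > 0 with g_{ss} > 0, so the point is a local minimum.
g(-1/28, -33/28) = -341/56.

-341/56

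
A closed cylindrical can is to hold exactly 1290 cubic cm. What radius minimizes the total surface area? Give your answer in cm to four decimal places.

With radius r and height h, πr²h = 1290 so h = 1290/(πr²), and S(r) = 2πr² + 2πrh = 2πr² + 2·1290/r.
S'(r) = 4πr − 2·1290/r² = 0 ⇒ r³ = 1290/(2π), so r ≈ 5.8993 and h = 2r ≈ 11.7987.
S''(r) = 4π + 4·1290/r³ > 0, so this is the minimum; S ≈ 656.0058.

5.8993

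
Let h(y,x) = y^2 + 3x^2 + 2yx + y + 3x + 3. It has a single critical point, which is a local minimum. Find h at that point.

∂h/∂y = 2y + 2x + 1 = 0 and ∂h/∂x = 2y + 6x + 3 = 0, so (y, x) = (0, -1/2).
The Hessian has h_{yy} = 2, h_{xx} = 6, h_{yx} = 2, giving D = 8 > 0 with h_{yy} > 0, so the point is a local minimum.
h(0, -1/2) = 9/4.

9/4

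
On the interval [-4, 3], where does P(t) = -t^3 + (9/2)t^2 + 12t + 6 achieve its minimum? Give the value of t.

P'(t) = -3t^2 + 9t + 12, whose only zero in [-4, 3] is t = -1.
Evaluating at the critical points and endpoints: P(-4) = 94; P(-1) = -1/2; P(3) = 111/2.
The minimum over the interval is -1/2, attained at t = -1.

-1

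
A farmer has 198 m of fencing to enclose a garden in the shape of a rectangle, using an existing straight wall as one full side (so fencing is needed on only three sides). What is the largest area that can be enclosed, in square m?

Let the sides perpendicular to the wall have length x and the parallel side y, so 2x + y = 198 and the area is A = xy = x(198 − 2x).
A'(x) = 198 − 4x = 0 gives x = 99/2, and A''(x) = −4 < 0 confirms a maximum.
Then y = 198 − 2·99/2 = 99 and A = 9801/2.

9801/2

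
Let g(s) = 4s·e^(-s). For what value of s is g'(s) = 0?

1

Differentiating with the product rule gives g'(s) = (-4s + 4)·e^(-s). Since e^(-s) > 0, the only critical point is s = 1.
g''(1) has the same sign as -4 < 0, so this is a local maximum.
g(1) = (4)·e^(-1) ≈ 1.4715.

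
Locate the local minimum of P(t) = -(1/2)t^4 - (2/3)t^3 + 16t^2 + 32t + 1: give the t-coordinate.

P'(t) = -2t^3 - 2t^2 + 32t + 32 = 0 at t = -4, -1, 4.
P''(t) = -6t^2 - 4t + 32. P''(-4) = -48 < 0 ⇒ local maximum; P''(-1) = 30 > 0 ⇒ local minimum; P''(4) = -80 < 0 ⇒ local maximum.
The local minimum is P(-1) = -89/6.

-1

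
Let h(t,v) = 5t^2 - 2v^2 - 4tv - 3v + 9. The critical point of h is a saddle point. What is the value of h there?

∂h/∂t = 10t - 4v = 0 and ∂h/∂v = -4t - 4v - 3 = 0, so (t, v) = (-3/14, -15/28).
The Hessian has h_{tt} = 10, h_{vv} = -4, h_{tv} = -4, giving D = -56 < 0, so the point is a saddle point.
h(-3/14, -15/28) = 549/56.

549/56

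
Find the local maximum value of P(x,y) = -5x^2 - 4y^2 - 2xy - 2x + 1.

∂P/∂x = -10x - 2y - 2 = 0 and ∂P/∂y = -2x - 8y = 0, so (x, y) = (-4/19, 1/19).
The Hessian has P_{xx} = -10, P_{yy} = -8, P_{xy} = -2, giving D = 76 > 0 with P_{xx} < 0, so the point is a local maximum.
P(-4/19, 1/19) = 23/19.

23/19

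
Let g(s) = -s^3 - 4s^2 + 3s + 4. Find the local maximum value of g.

Critical points: g'(s) = -3s^2 - 8s + 3 vanishes at s = -3, 1/3.
g''(s) = -6s - 8. g''(-3) = 10 > 0 ⇒ local minimum; g''(1/3) = -10 < 0 ⇒ local maximum.
Thus g has its local maximum at s = 1/3, with value 122/27.

122/27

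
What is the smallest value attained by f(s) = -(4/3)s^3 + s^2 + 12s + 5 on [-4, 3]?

-25/4

Differentiating, f'(s) = -4s^2 + 2s + 12; which vanishes at s = -3/2 and s = 2.
Compare values at every candidate in [-4, 3]: f(-4) = 175/3; f(-3/2) = -25/4; f(2) = 67/3; f(3) = 14.
The minimum over the interval is -25/4, attained at s = -3/2.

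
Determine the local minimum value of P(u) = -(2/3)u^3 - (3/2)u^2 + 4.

23/8

P'(u) = -2u^2 - 3u = 0 at u = -3/2, 0.
P''(u) = -4u - 3. P''(-3/2) = 3 > 0 ⇒ local minimum; P''(0) = -3 < 0 ⇒ local maximum.
So the local minimum value is P(-3/2) = 23/8.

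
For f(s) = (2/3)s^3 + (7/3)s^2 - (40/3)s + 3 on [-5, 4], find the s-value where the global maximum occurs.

-4

Differentiating, f'(s) = 2s^2 + (14/3)s - 40/3; which vanishes at s = -4 and s = 5/3.
Evaluating at the critical points and endpoints: f(-5) = 134/3; f(-4) = 51; f(5/3) = -782/81; f(4) = 89/3.
The maximum over the interval is 51, attained at s = -4.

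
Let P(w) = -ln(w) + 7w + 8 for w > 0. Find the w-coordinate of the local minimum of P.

1/7

P'(w) = -1/w + 7 = 0 gives w = 1/7.
P''(w) = 1/w², which is positive for w > 0, so this is a local minimum.
P(1/7) = -1·ln(1/7) + 1 + 8 ≈ 10.9459.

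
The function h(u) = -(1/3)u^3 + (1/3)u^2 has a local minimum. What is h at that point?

0

Critical points: h'(u) = -u^2 + (2/3)u vanishes at u = 0, 2/3.
h''(u) = -2u + 2/3. h''(0) = 2/3 > 0 ⇒ local minimum; h''(2/3) = -2/3 < 0 ⇒ local maximum.
Thus h has its local minimum at u = 0, with value 0.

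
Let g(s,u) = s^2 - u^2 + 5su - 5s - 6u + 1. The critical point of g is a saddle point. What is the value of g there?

∂g/∂s = 2s + 5u - 5 = 0 and ∂g/∂u = 5s - 2u - 6 = 0, so (s, u) = (40/29, 13/29).
The Hessian has g_{ss} = 2, g_{uu} = -2, g_{su} = 5, giving D = -29 < 0, so the point is a saddle point.
g(40/29, 13/29) = -110/29.

-110/29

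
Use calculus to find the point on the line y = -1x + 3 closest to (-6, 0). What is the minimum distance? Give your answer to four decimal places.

Minimize D(x)^2 = (x + 6)^2 + (-x + 3)^2.
d/dx[D^2] = 2(x + 6) + 2·(-1)·(-x + 3) = 0 ⇒ x = -3/2.
Then y = 9/2 and the distance is √(81/2) ≈ 6.3640.

6.3640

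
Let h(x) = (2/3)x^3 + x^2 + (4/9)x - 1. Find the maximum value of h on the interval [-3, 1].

Differentiating, h'(x) = 2x^2 + 2x + 4/9; which vanishes at x = -2/3 and x = -1/3.
Candidates: h(-3) = -34/3,  h(-2/3) = -85/81,  h(-1/3) = -86/81,  h(1) = 10/9.
The maximum over the interval is 10/9, attained at x = 1.

10/9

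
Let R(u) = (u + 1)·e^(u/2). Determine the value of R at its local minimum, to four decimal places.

R'(u) = 1·e^(u/2) + (u + 1)·(1/2)·e^(u/2) = ((1/2)u + 3/2)·e^(u/2). Since e^(u/2) > 0, the only critical point is u = -3.
R''(-3) has the same sign as 1/2 > 0, so this is a local minimum.
R(-3) = (-2)·e^(-3/2) ≈ -0.4463.

-0.4463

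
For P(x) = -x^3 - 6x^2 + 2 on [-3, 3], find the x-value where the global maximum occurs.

Differentiating, P'(x) = -3x^2 - 12x; whose only zero in [-3, 3] is x = 0.
Compare values at every candidate in [-3, 3]: P(-3) = -25,  P(0) = 2,  P(3) = -79.
So the maximum is P(0) = 2.

0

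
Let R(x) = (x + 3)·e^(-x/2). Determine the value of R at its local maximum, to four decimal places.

By the product rule, R'(x) = (-(1/2)x - 1/2)·e^(-x/2). Since e^(-x/2) > 0, the only critical point is x = -1.
R''(-1) has the same sign as -1/2 < 0, so this is a local maximum.
R(-1) = (2)·e^(1/2) ≈ 3.2974.

3.2974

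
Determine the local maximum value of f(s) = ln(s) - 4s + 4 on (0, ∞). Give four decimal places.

1.6137

f'(s) = 1/s − 4 = 0 gives s = 1/4.
f''(s) = -1/s², which is negative for s > 0, so this is a local maximum.
f(1/4) = 1·ln(1/4) - 1 + 4 ≈ 1.6137.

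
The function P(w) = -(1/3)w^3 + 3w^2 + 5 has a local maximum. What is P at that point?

41

Critical points: P'(w) = -w^2 + 6w vanishes at w = 0, 6.
Second-derivative test with P''(w) = -2w + 6: P''(0) = 6 > 0 ⇒ local minimum; P''(6) = -6 < 0 ⇒ local maximum.
So the local maximum value is P(6) = 41.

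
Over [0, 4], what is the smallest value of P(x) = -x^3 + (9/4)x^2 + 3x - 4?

-20

P'(x) = -3x^2 + (9/2)x + 3, whose only zero in [0, 4] is x = 2.
Evaluating at the critical points and endpoints: P(0) = -4, P(2) = 3, P(4) = -20.
Hence the absolute minimum is -20 at x = 4.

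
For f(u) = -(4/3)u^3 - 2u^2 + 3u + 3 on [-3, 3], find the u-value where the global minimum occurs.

Differentiating, f'(u) = -4u^2 - 4u + 3; which vanishes at u = -3/2 and u = 1/2.
Evaluating at the critical points and endpoints: f(-3) = 12; f(-3/2) = -3/2; f(1/2) = 23/6; f(3) = -42.
Hence the absolute minimum is -42 at u = 3.

3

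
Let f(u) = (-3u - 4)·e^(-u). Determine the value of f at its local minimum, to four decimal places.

f'(u) = (-3)·e^(-u) + (-3u - 4)·(-1)·e^(-u) = (3u + 1)·e^(-u). Since e^(-u) > 0, the only critical point is u = -1/3.
f''(-1/3) has the same sign as 3 > 0, so this is a local minimum.
f(-1/3) = (-3)·e^(1/3) ≈ -4.1868.

-4.1868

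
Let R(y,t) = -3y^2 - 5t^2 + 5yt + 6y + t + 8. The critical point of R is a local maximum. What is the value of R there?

493/35

∂R/∂y = -6y + 5t + 6 = 0 and ∂R/∂t = 5y - 10t + 1 = 0, so (y, t) = (13/7, 36/35).
The Hessian has R_{yy} = -6, R_{tt} = -10, R_{yt} = 5, giving D = 35 > 0 with R_{yy} < 0, so the point is a local maximum.
R(13/7, 36/35) = 493/35.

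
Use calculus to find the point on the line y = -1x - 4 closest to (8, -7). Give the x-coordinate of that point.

Minimize D(x)^2 = (x - 8)^2 + (-x + 3)^2.
d/dx[D^2] = 2(x - 8) + 2·(-1)·(-x + 3) = 0 ⇒ x = 11/2.
Then y = -19/2 and the distance is √(25/2) ≈ 3.5355.

11/2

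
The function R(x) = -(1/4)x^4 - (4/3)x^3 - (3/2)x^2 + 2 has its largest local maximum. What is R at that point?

17/4

Critical points: R'(x) = -x^3 - 4x^2 - 3x vanishes at x = -3, -1, 0.
Second-derivative test with R''(x) = -3x^2 - 8x - 3: R''(-3) = -6 < 0 ⇒ local maximum; R''(-1) = 2 > 0 ⇒ local minimum; R''(0) = -3 < 0 ⇒ local maximum.
The largest local maximum is R(-3) = 17/4.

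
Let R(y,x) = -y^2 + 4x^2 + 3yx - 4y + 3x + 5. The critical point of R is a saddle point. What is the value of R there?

∂R/∂y = -2y + 3x - 4 = 0 and ∂R/∂x = 3y + 8x + 3 = 0, so (y, x) = (-41/25, 6/25).
The Hessian has R_{yy} = -2, R_{xx} = 8, R_{yx} = 3, giving D = -25 < 0, so the point is a saddle point.
R(-41/25, 6/25) = 216/25.

216/25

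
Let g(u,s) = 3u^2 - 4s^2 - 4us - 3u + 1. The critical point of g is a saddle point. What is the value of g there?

∂g/∂u = 6u - 4s - 3 = 0 and ∂g/∂s = -4u - 8s = 0, so (u, s) = (3/8, -3/16).
The Hessian has g_{uu} = 6, g_{ss} = -8, g_{us} = -4, giving D = -64 < 0, so the point is a saddle point.
g(3/8, -3/16) = 7/16.

7/16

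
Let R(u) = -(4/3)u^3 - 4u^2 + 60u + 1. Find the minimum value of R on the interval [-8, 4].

The derivative is -4u^2 - 8u + 60, which vanishes at u = -5 and u = 3.
Compare values at every candidate in [-8, 4]: R(-8) = -157/3, R(-5) = -697/3, R(3) = 109, R(4) = 275/3.
The minimum over the interval is -697/3, attained at u = -5.

-697/3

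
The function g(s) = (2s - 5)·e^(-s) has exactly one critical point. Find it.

7/2

By the product rule, g'(s) = (-2s + 7)·e^(-s). Since e^(-s) > 0, the only critical point is s = 7/2.
g''(7/2) has the same sign as -2 < 0, so this is a local maximum.
g(7/2) = (2)·e^(-7/2) ≈ 0.0604.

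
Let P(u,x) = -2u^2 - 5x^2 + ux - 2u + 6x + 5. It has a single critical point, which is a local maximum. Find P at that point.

275/39

∂P/∂u = -4u + x - 2 = 0 and ∂P/∂x = u - 10x + 6 = 0, so (u, x) = (-14/39, 22/39).
The Hessian has P_{uu} = -4, P_{xx} = -10, P_{ux} = 1, giving D = 39 > 0 with P_{uu} < 0, so the point is a local maximum.
P(-14/39, 22/39) = 275/39.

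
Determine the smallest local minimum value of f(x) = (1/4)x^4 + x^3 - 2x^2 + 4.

Critical points: f'(x) = x^3 + 3x^2 - 4x vanishes at x = -4, 0, 1.
Since f''(x) = 3x^2 + 6x - 4, we get f''(-4) = 20 > 0 ⇒ local minimum; f''(0) = -4 < 0 ⇒ local maximum; f''(1) = 5 > 0 ⇒ local minimum.
The smallest local minimum is f(-4) = -28.

-28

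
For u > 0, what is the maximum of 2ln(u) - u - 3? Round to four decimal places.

P'(u) = 2/u − 1 = 0 gives u = 2.
P''(u) = -2/u², which is negative for u > 0, so this is a local maximum.
P(2) = 2·ln(2) - 2 - 3 ≈ -3.6137.

-3.6137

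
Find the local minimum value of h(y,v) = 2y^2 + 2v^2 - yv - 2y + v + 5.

∂h/∂y = 4y - v - 2 = 0 and ∂h/∂v = -y + 4v + 1 = 0, so (y, v) = (7/15, -2/15).
The Hessian has h_{yy} = 4, h_{vv} = 4, h_{yv} = -1, giving D = 15 > 0 with h_{yy} > 0, so the point is a local minimum.
h(7/15, -2/15) = 67/15.

67/15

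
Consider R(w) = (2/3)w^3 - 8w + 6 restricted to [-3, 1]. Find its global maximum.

50/3

The derivative is 2w^2 - 8, whose only zero in [-3, 1] is w = -2.
Evaluating at the critical points and endpoints: R(-3) = 12,  R(-2) = 50/3,  R(1) = -4/3.
Hence the absolute maximum is 50/3 at w = -2.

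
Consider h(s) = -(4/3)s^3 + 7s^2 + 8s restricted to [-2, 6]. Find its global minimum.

-25/12

h'(s) = -4s^2 + 14s + 8, which vanishes at s = -1/2 and s = 4.
Compare values at every candidate in [-2, 6]: h(-2) = 68/3,  h(-1/2) = -25/12,  h(4) = 176/3,  h(6) = 12.
Hence the absolute minimum is -25/12 at s = -1/2.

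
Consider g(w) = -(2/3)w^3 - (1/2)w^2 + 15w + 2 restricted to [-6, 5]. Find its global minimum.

g'(w) = -2w^2 - w + 15, which vanishes at w = -3 and w = 5/2.
Candidates: g(-6) = 38,  g(-3) = -59/2,  g(5/2) = 623/24,  g(5) = -113/6.
Hence the absolute minimum is -59/2 at w = -3.

-59/2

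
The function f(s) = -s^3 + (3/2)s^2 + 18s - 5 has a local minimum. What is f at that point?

f'(s) = -3s^2 + 3s + 18. Setting f'(s) = 0 gives s ∈ {-2, 3}.
Second-derivative test with f''(s) = -6s + 3: f''(-2) = 15 > 0 ⇒ local minimum; f''(3) = -15 < 0 ⇒ local maximum.
The local minimum is f(-2) = -27.

-27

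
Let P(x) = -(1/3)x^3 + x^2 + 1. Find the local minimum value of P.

1

P'(x) = -x^2 + 2x = 0 at x = 0, 2.
Since P''(x) = -2x + 2, we get P''(0) = 2 > 0 ⇒ local minimum; P''(2) = -2 < 0 ⇒ local maximum.
The local minimum is P(0) = 1.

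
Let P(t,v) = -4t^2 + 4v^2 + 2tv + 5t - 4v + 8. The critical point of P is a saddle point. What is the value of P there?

155/17

∂P/∂t = -8t + 2v + 5 = 0 and ∂P/∂v = 2t + 8v - 4 = 0, so (t, v) = (12/17, 11/34).
The Hessian has P_{tt} = -8, P_{vv} = 8, P_{tv} = 2, giving D = -68 < 0, so the point is a saddle point.
P(12/17, 11/34) = 155/17.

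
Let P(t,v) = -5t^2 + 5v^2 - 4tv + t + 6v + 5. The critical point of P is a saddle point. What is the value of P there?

∂P/∂t = -10t - 4v + 1 = 0 and ∂P/∂v = -4t + 10v + 6 = 0, so (t, v) = (17/58, -14/29).
The Hessian has P_{tt} = -10, P_{vv} = 10, P_{tv} = -4, giving D = -116 < 0, so the point is a saddle point.
P(17/58, -14/29) = 429/116.

429/116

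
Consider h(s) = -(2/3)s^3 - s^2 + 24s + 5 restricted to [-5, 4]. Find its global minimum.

-193/3

h'(s) = -2s^2 - 2s + 24, which vanishes at s = -4 and s = 3.
Candidates: h(-5) = -170/3,  h(-4) = -193/3,  h(3) = 50,  h(4) = 127/3.
The minimum over the interval is -193/3, attained at s = -4.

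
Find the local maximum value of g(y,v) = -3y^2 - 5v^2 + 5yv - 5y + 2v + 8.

367/35

∂g/∂y = -6y + 5v - 5 = 0 and ∂g/∂v = 5y - 10v + 2 = 0, so (y, v) = (-8/7, -13/35).
The Hessian has g_{yy} = -6, g_{vv} = -10, g_{yv} = 5, giving D = 35 > 0 with g_{yy} < 0, so the point is a local maximum.
g(-8/7, -13/35) = 367/35.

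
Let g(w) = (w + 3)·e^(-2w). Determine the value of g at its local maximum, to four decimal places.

By the product rule, g'(w) = (-2w - 5)·e^(-2w). Since e^(-2w) > 0, the only critical point is w = -5/2.
g''(-5/2) has the same sign as -2 < 0, so this is a local maximum.
g(-5/2) = (1/2)·e^(5) ≈ 74.2066.

74.2066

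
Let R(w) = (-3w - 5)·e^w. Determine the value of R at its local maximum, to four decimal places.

By the product rule, R'(w) = (-3w - 8)·e^w. Since e^w > 0, the only critical point is w = -8/3.
R''(-8/3) has the same sign as -3 < 0, so this is a local maximum.
R(-8/3) = (3)·e^(-8/3) ≈ 0.2085.

0.2085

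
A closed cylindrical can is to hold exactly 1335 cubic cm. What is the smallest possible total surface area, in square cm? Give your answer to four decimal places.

671.1744

With radius r and height h, πr²h = 1335 so h = 1335/(πr²), and S(r) = 2πr² + 2πrh = 2πr² + 2·1335/r.
S'(r) = 4πr − 2·1335/r² = 0 ⇒ r³ = 1335/(2π), so r ≈ 5.9672 and h = 2r ≈ 11.9343.
S''(r) = 4π + 4·1335/r³ > 0, so this is the minimum; S ≈ 671.1744.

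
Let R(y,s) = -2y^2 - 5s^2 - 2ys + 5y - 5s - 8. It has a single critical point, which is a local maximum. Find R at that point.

∂R/∂y = -4y - 2s + 5 = 0 and ∂R/∂s = -2y - 10s - 5 = 0, so (y, s) = (5/3, -5/6).
The Hessian has R_{yy} = -4, R_{ss} = -10, R_{ys} = -2, giving D = 36 > 0 with R_{yy} < 0, so the point is a local maximum.
R(5/3, -5/6) = -7/4.

-7/4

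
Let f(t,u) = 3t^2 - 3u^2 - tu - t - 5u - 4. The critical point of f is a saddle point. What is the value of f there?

-71/37

∂f/∂t = 6t - u - 1 = 0 and ∂f/∂u = -t - 6u - 5 = 0, so (t, u) = (1/37, -31/37).
The Hessian has f_{tt} = 6, f_{uu} = -6, f_{tu} = -1, giving D = -37 < 0, so the point is a saddle point.
f(1/37, -31/37) = -71/37.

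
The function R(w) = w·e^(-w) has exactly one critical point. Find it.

1

By the product rule, R'(w) = (-w + 1)·e^(-w). Since e^(-w) > 0, the only critical point is w = 1.
R''(1) has the same sign as -1 < 0, so this is a local maximum.
R(1) = (1)·e^(-1) ≈ 0.3679.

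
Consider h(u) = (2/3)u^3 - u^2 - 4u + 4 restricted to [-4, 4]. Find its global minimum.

-116/3

Differentiating, h'(u) = 2u^2 - 2u - 4; which vanishes at u = -1 and u = 2.
Evaluating at the critical points and endpoints: h(-4) = -116/3, h(-1) = 19/3, h(2) = -8/3, h(4) = 44/3.
So the minimum is h(-4) = -116/3.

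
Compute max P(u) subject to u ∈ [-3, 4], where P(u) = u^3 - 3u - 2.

50

Differentiating, P'(u) = 3u^2 - 3; which vanishes at u = -1 and u = 1.
Candidates: P(-3) = -20; P(-1) = 0; P(1) = -4; P(4) = 50.
The maximum over the interval is 50, attained at u = 4.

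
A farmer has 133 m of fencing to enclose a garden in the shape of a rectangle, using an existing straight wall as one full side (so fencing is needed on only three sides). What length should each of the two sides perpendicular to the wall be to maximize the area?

Let the sides perpendicular to the wall have length x and the parallel side y, so 2x + y = 133 and the area is A = xy = x(133 − 2x).
A'(x) = 133 − 4x = 0 gives x = 133/4, and A''(x) = −4 < 0 confirms a maximum.
Then y = 133 − 2·133/4 = 133/2 and A = 17689/8.

133/4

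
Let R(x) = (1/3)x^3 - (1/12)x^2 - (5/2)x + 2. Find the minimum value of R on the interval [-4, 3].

-32/3

R'(x) = x^2 - (1/6)x - 5/2, which vanishes at x = -3/2 and x = 5/3.
Candidates: R(-4) = -32/3, R(-3/2) = 71/16, R(5/3) = -277/324, R(3) = 11/4.
So the minimum is R(-4) = -32/3.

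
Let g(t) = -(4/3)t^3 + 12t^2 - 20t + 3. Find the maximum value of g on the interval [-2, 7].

305/3

The derivative is -4t^2 + 24t - 20, which vanishes at t = 1 and t = 5.
Candidates: g(-2) = 305/3, g(1) = -19/3, g(5) = 109/3, g(7) = -19/3.
The maximum over the interval is 305/3, attained at t = -2.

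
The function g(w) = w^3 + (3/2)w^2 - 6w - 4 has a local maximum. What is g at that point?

6

g'(w) = 3w^2 + 3w - 6 = 0 at w = -2, 1.
Since g''(w) = 6w + 3, we get g''(-2) = -9 < 0 ⇒ local maximum; g''(1) = 9 > 0 ⇒ local minimum.
The local maximum is g(-2) = 6.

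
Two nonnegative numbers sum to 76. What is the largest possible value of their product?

1444

With x + y = 76, the product is P(x) = x(76 − x).
P'(x) = 76 − 2x = 0 gives x = 38; P'' = −2 < 0, so this is the maximum.
P = 38·38 = 1444.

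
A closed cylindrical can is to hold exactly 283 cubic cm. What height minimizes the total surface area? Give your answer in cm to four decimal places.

7.1159

With radius r and height h, πr²h = 283 so h = 283/(πr²), and S(r) = 2πr² + 2πrh = 2πr² + 2·283/r.
S'(r) = 4πr − 2·283/r² = 0 ⇒ r³ = 283/(2π), so r ≈ 3.5580 and h = 2r ≈ 7.1159.
S''(r) = 4π + 4·283/r³ > 0, so this is the minimum; S ≈ 238.6193.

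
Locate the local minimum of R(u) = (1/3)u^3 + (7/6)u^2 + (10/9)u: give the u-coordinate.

-2/3

R'(u) = u^2 + (7/3)u + 10/9. Setting R'(u) = 0 gives u ∈ {-5/3, -2/3}.
R''(u) = 2u + 7/3. R''(-5/3) = -1 < 0 ⇒ local maximum; R''(-2/3) = 1 > 0 ⇒ local minimum.
So the local minimum value is R(-2/3) = -26/81.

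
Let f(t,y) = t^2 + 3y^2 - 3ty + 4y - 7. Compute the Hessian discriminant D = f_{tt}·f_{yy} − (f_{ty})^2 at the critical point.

∂f/∂t = 2t - 3y = 0 and ∂f/∂y = -3t + 6y + 4 = 0, so (t, y) = (-4, -8/3).
The Hessian has f_{tt} = 2, f_{yy} = 6, f_{ty} = -3, giving D = 3 > 0 with f_{tt} > 0, so the point is a local minimum.
D = (2)·(6) − (-3)^2 = 3.

3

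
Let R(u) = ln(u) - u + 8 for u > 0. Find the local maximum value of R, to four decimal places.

7.0000

R'(u) = 1/u − 1 = 0 gives u = 1.
R''(u) = -1/u², which is negative for u > 0, so this is a local maximum.
R(1) = 1·ln(1) - 1 + 8 ≈ 7.0000.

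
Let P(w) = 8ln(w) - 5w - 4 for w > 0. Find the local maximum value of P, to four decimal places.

P'(w) = 8/w − 5 = 0 gives w = 8/5.
P''(w) = -8/w², which is negative for w > 0, so this is a local maximum.
P(8/5) = 8·ln(8/5) - 8 - 4 ≈ -8.2400.

-8.2400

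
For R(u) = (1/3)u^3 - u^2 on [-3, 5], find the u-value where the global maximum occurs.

5

The derivative is u^2 - 2u, which vanishes at u = 0 and u = 2.
Candidates: R(-3) = -18; R(0) = 0; R(2) = -4/3; R(5) = 50/3.
The maximum over the interval is 50/3, attained at u = 5.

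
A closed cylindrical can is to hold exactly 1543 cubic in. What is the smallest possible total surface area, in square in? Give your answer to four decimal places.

With radius r and height h, πr²h = 1543 so h = 1543/(πr²), and S(r) = 2πr² + 2πrh = 2πr² + 2·1543/r.
S'(r) = 4πr − 2·1543/r² = 0 ⇒ r³ = 1543/(2π), so r ≈ 6.2622 and h = 2r ≈ 12.5245.
S''(r) = 4π + 4·1543/r³ > 0, so this is the minimum; S ≈ 739.1941.

739.1941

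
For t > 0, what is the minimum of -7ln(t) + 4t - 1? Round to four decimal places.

2.0827

h'(t) = -7/t + 4 = 0 gives t = 7/4.
h''(t) = 7/t², which is positive for t > 0, so this is a local minimum.
h(7/4) = -7·ln(7/4) + 7 - 1 ≈ 2.0827.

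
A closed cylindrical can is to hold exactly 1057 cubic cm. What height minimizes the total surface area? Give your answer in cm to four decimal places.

11.0407

With radius r and height h, πr²h = 1057 so h = 1057/(πr²), and S(r) = 2πr² + 2πrh = 2πr² + 2·1057/r.
S'(r) = 4πr − 2·1057/r² = 0 ⇒ r³ = 1057/(2π), so r ≈ 5.5203 and h = 2r ≈ 11.0407.
S''(r) = 4π + 4·1057/r³ > 0, so this is the minimum; S ≈ 574.4222.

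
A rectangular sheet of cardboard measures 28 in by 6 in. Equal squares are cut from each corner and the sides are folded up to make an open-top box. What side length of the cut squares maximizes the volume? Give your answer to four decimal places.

1.4110

With cut size x, the volume is V(x) = x(28 − 2x)(6 − 2x) for 0 < x < 3.
V'(x) = 12x^2 − 136x + 168. Setting V'(x) = 0 gives x ≈ 1.4110 (the root in (0, 3)).
V''(x) = 24x − 136 is negative there, so this is the maximum; V ≈ 112.9021.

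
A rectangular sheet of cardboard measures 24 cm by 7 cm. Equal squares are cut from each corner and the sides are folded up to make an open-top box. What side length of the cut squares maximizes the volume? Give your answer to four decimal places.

With cut size x, the volume is V(x) = x(24 − 2x)(7 − 2x) for 0 < x < 3.5.
V'(x) = 12x^2 − 124x + 168. Setting V'(x) = 0 gives x ≈ 1.6037 (the root in (0, 3.5)).
V''(x) = 24x − 124 is negative there, so this is the maximum; V ≈ 126.4646.

1.6037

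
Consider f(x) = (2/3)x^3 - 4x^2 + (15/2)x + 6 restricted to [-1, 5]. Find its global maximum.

The derivative is 2x^2 - 8x + 15/2, which vanishes at x = 3/2 and x = 5/2.
Compare values at every candidate in [-1, 5]: f(-1) = -37/6; f(3/2) = 21/2; f(5/2) = 61/6; f(5) = 161/6.
Hence the absolute maximum is 161/6 at x = 5.

161/6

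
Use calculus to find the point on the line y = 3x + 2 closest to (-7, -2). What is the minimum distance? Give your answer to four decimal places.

Minimize D(x)^2 = (x + 7)^2 + (3x + 4)^2.
d/dx[D^2] = 2(x + 7) + 2·3·(3x + 4) = 0 ⇒ x = -19/10.
Then y = -37/10 and the distance is √(289/10) ≈ 5.3759.

5.3759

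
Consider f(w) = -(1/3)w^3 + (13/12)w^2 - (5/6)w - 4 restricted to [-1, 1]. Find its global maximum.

-7/4

f'(w) = -w^2 + (13/6)w - 5/6, whose only zero in [-1, 1] is w = 1/2.
Evaluating at the critical points and endpoints: f(-1) = -7/4; f(1/2) = -67/16; f(1) = -49/12.
Hence the absolute maximum is -7/4 at w = -1.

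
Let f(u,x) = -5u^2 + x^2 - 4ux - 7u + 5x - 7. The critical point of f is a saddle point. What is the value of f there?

-13

∂f/∂u = -10u - 4x - 7 = 0 and ∂f/∂x = -4u + 2x + 5 = 0, so (u, x) = (1/6, -13/6).
The Hessian has f_{uu} = -10, f_{xx} = 2, f_{ux} = -4, giving D = -36 < 0, so the point is a saddle point.
f(1/6, -13/6) = -13.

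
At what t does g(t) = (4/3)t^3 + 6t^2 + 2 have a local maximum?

-3

g'(t) = 4t^2 + 12t = 0 at t = -3, 0.
Since g''(t) = 8t + 12, we get g''(-3) = -12 < 0 ⇒ local maximum; g''(0) = 12 > 0 ⇒ local minimum.
So the local maximum value is g(-3) = 20.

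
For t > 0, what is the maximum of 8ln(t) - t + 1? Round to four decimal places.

P'(t) = 8/t − 1 = 0 gives t = 8.
P''(t) = -8/t², which is negative for t > 0, so this is a local maximum.
P(8) = 8·ln(8) - 8 + 1 ≈ 9.6355.

9.6355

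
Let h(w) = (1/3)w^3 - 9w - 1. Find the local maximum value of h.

h'(w) = w^2 - 9 = 0 at w = -3, 3.
h''(w) = 2w. h''(-3) = -6 < 0 ⇒ local maximum; h''(3) = 6 > 0 ⇒ local minimum.
The local maximum is h(-3) = 17.

17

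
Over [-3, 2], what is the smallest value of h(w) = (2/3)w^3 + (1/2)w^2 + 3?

-21/2

The derivative is 2w^2 + w, which vanishes at w = -1/2 and w = 0.
Evaluating at the critical points and endpoints: h(-3) = -21/2; h(-1/2) = 73/24; h(0) = 3; h(2) = 31/3.
So the minimum is h(-3) = -21/2.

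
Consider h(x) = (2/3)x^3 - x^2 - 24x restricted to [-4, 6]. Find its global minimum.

The derivative is 2x^2 - 2x - 24, which vanishes at x = -3 and x = 4.
Compare values at every candidate in [-4, 6]: h(-4) = 112/3, h(-3) = 45, h(4) = -208/3, h(6) = -36.
So the minimum is h(4) = -208/3.

-208/3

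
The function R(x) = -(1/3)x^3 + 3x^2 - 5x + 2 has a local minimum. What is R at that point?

-1/3

R'(x) = -x^2 + 6x - 5. Setting R'(x) = 0 gives x ∈ {1, 5}.
R''(x) = -2x + 6. R''(1) = 4 > 0 ⇒ local minimum; R''(5) = -4 < 0 ⇒ local maximum.
Thus R has its local minimum at x = 1, with value -1/3.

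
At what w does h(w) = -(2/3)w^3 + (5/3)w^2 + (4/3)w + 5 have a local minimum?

-1/3

Critical points: h'(w) = -2w^2 + (10/3)w + 4/3 vanishes at w = -1/3, 2.
Second-derivative test with h''(w) = -4w + 10/3: h''(-1/3) = 14/3 > 0 ⇒ local minimum; h''(2) = -14/3 < 0 ⇒ local maximum.
The local minimum is h(-1/3) = 386/81.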